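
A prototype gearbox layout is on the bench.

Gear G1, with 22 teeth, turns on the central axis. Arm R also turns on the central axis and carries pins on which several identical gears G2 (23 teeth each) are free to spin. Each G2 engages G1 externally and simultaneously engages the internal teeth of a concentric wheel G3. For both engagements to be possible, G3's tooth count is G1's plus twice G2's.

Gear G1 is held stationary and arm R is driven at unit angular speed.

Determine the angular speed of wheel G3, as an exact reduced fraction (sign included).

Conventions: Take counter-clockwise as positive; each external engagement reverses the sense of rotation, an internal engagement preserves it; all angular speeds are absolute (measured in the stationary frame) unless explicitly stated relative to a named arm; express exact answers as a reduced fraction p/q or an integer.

45/34

topology: planetary set — G1 22T / G2 23T / G3 68T, arm = carrier (Willis)
ring teeth: 22 + 2·23 = 68
22(ω_sun−ω_arm) = −68(ω_ring−ω_arm),  ω_sun = 0, ω_arm = 1
ω_ring = 1 − (22/68)(0−1) = 45/34
exact speed ratio = 45/34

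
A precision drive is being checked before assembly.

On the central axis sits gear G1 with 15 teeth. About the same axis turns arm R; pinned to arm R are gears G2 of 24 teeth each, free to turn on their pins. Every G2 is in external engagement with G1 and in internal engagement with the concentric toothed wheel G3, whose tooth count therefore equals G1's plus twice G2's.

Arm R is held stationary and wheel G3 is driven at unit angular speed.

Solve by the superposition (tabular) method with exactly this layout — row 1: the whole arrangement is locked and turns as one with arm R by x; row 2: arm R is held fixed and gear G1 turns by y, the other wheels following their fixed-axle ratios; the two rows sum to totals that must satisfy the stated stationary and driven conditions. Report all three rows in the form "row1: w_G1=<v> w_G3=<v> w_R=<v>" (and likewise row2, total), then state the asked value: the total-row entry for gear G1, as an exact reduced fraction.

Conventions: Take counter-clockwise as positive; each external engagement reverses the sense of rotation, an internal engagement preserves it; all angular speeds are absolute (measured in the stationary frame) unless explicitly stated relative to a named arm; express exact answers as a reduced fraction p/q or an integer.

recognized (axles ride arm R): planetary set, 15/24/63 teeth
row 1: whole set turns with the arm by x
superposition row 2 [arm held]: sun y, ring −(15/63)·y, arm 0
boundary: total ω_arm = x = 0 and total ω_ring = x − (15/63)·y = 1  ⇒  y = -21/5, x = 0
row 2 ring = −(15/63)·(-21/5) = 1
totals (row 1 + row 2): sun 0 + (-21/5) = -21/5, ring 0 + 1 = 1, arm 0 + 0 = 0
asked cell (total, sun) = -21/5

row1: w_G1=0 w_G3=0 w_R=0
row2: w_G1=-21/5 w_G3=1 w_R=0
total: w_G1=-21/5 w_G3=1 w_R=0
asked value: -21/5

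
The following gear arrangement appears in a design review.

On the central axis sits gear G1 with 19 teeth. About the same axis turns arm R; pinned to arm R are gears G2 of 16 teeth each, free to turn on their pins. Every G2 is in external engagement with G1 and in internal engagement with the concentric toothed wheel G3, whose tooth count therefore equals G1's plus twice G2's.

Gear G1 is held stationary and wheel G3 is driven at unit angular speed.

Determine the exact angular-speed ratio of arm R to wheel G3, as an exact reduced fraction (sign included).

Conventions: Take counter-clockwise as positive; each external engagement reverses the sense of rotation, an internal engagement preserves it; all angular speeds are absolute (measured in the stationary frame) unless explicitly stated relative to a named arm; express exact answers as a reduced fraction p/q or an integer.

51/70

class = planetary set [G3 = 19+2·16 = 51; Willis about the carrier]
ring teeth: 19 + 2·16 = 51
19(ω_sun−ω_arm) = −51(ω_ring−ω_arm),  ω_sun = 0, ω_ring = 1
19(0−ω_arm) = −51(1−ω_arm)  ⇒  70·ω_arm = 51  ⇒  ω_arm = 51/70
ω_out/ω_in = 51/70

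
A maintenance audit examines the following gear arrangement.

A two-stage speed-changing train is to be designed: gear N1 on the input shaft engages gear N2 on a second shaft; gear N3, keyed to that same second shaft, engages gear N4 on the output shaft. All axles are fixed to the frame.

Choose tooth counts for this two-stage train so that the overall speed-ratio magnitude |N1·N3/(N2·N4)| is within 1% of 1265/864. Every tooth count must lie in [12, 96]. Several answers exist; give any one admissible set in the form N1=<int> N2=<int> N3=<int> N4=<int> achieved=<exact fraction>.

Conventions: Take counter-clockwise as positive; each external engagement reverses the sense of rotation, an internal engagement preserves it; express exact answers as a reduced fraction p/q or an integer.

N1=23 N2=12 N3=55 N4=72 achieved=1265/864

topology: fixed-axis compound train — 2 stages, target 1265/864
target = 1265/864 in lowest terms: an exact hit needs N1·N3 = k·1265 and N2·N4 = k·864 for one integer k, every count in [12, 96]; additionally prefer no 1:1 stage (N1 ≠ N2, N3 ≠ N4)
k = 1: N1·N3 = 1265 = 23·55, N2·N4 = 864 = 12·72
achieved = 23·55/(12·72) = 1265/864; |achieved − target| = 0 ≤ 253/17280 ✓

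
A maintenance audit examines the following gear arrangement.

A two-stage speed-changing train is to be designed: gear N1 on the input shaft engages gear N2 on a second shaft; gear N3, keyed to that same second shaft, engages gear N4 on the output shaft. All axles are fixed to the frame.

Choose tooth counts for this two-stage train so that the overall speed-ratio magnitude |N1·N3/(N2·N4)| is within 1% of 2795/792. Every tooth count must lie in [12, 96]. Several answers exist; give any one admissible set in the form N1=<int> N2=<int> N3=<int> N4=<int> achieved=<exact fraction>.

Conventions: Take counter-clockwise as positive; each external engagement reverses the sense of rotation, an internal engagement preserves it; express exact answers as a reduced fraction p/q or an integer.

class = fixed-axis compound train [2-stage, 2795/792 wanted]
target = 2795/792 in lowest terms: an exact hit needs N1·N3 = k·2795 and N2·N4 = k·792 for one integer k, every count in [12, 96]; additionally prefer no 1:1 stage (N1 ≠ N2, N3 ≠ N4)
k = 1: N1·N3 = 2795 = 43·65, N2·N4 = 792 = 12·66
achieved = 43·65/(12·66) = 2795/792; |achieved − target| = 0 ≤ 559/15840 ✓

N1=43 N2=12 N3=65 N4=66 achieved=2795/792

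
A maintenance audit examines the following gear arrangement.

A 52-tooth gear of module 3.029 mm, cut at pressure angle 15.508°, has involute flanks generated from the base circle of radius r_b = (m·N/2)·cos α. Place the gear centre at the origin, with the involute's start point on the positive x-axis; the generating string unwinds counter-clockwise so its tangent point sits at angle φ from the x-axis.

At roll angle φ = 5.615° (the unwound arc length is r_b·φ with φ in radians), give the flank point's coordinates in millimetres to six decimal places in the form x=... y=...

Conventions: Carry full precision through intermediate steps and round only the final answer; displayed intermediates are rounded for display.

x=76.250349 y=0.023785

single-mesh involute tooth geometry (52T wheel at module 3.029)
pitch radius r_p = m·N/2 = 3.029·52/2 = 78.754000
base radius r_b = r_p·cos α = 78.754000·cos 15.508° = 75.886813
roll angle φ = 5.615° = 0.09800024 rad
x = r_b·(cos φ + φ·sin φ) = 76.250349
y = r_b·(sin φ − φ·cos φ) = 0.023785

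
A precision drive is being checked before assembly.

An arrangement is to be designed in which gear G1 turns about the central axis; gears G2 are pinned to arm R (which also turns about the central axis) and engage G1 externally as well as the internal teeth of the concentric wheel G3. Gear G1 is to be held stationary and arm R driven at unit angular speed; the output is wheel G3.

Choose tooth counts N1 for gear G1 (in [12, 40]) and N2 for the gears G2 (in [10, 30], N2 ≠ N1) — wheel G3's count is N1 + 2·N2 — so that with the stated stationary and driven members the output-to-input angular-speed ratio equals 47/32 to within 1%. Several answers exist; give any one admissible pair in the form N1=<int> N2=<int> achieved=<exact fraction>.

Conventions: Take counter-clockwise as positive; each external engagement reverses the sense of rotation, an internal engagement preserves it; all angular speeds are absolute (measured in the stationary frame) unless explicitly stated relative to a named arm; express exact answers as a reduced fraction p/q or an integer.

topology: planetary set — design target 47/32, arm = carrier (Willis)
Willis with ω_sun = 0: ω_ring/ω_arm = (N1+N3)/N3; set equal to 47/32  ⇒  N3/N1 = 1/(47/32 − 1) = 32/15
N3 = N1 + 2·N2  ⇒  N2/N1 = (N3/N1 − 1)/2 = (32/15 − 1)/2 = 17/30
smallest multiple with N1 ≥ 12 and N2 ≥ 10: k = 1  ⇒  N1 = 1·30 = 30, N2 = 1·17 = 17 (N1 ≤ 40, N2 ≤ 30, N2 ≠ N1 ✓), N3 = 30 + 2·17 = 64
check: (N1+N3)/N3 with N1 = 30, N3 = 64 gives 47/32; |achieved − target| = 0 ≤ 47/3200 ✓

N1=30 N2=17 achieved=47/32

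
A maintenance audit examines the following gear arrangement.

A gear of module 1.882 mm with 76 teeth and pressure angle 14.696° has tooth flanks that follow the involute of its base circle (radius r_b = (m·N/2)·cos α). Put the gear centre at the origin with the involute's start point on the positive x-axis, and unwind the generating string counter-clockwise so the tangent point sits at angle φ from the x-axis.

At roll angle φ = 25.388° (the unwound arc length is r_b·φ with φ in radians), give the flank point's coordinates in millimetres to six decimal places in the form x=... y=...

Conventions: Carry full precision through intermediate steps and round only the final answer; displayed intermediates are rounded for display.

topology: single-mesh involute geometry — m = 1.882, N = 76
pitch radius r_p = m·N/2 = 1.882·76/2 = 71.516000
base radius r_b = r_p·cos α = 71.516000·cos 14.696° = 69.176387
roll angle φ = 25.388° = 0.44310419 rad
x = r_b·(cos φ + φ·sin φ) = 75.637754
y = r_b·(sin φ − φ·cos φ) = 1.966994

x=75.637754 y=1.966994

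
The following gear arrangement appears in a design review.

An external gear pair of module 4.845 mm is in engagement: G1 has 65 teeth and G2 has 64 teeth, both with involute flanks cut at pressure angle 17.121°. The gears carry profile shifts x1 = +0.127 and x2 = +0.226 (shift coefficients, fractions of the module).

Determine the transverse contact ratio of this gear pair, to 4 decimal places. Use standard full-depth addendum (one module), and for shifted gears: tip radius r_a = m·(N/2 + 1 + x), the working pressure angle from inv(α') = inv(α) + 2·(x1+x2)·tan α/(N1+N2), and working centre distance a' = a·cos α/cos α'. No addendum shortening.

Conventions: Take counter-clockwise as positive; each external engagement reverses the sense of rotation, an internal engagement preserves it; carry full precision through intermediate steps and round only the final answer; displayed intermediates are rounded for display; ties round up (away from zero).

topology: single-mesh involute geometry — m = 4.845, 65T/64T pair
base radii: r_b1 = 150.484578, r_b2 = 148.169430
tip radii: r_a1 = 162.922815, r_a2 = 160.979970
inv(α') = inv(17.121°) + 2·(+0.127+0.226)·tan α/(65+64) = 0.01090947  ⇒  α' = 18.08050°
a' = a·cos α / cos α' = 312.5025·cos 17.121°/cos 18.08050° = 314.167138
action lengths: √(r_a1²−r_b1²) = 62.435852, √(r_a2²−r_b2²) = 62.931476
base pitch p_b = π·m·cos α = 14.546500
CR = (62.435852 + 62.931476 − 314.167138·sin 18.08050°)/14.546500 = 1.915556
contact ratio ≈ 1.9156

1.9156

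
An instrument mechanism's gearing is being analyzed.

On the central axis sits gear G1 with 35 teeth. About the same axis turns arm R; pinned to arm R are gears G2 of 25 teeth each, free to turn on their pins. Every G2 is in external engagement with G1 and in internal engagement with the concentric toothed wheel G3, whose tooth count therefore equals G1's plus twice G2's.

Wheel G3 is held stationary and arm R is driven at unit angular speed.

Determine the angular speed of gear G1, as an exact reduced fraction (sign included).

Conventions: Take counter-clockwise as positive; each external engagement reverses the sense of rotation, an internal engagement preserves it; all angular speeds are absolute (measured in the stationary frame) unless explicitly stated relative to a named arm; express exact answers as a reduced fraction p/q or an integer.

24/7

planetary set (35T centre, 25T on arm, 85T internal) — Willis relation
ring teeth: 35 + 2·25 = 85
35(ω_sun−ω_arm) = −85(ω_ring−ω_arm),  ω_ring = 0, ω_arm = 1
ω_sun = 1 − (85/35)(0−1) = 24/7
exact speed ratio = 24/7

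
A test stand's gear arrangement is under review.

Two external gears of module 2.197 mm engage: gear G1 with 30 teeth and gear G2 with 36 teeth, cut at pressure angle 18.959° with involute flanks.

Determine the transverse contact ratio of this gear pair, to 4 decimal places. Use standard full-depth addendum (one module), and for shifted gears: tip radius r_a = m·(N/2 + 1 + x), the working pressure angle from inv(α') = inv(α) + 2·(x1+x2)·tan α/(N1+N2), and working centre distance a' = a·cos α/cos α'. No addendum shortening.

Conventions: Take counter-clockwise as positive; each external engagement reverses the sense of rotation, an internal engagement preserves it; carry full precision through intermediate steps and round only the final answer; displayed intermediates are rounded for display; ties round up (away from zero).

single-mesh involute tooth geometry (30T engaging 36T at module 2.197)
base radii: r_b1 = 31.167234, r_b2 = 37.400681
tip radii: r_a1 = 35.152000, r_a2 = 41.743000
no profile shift: α' = α, a' = a
action lengths: √(r_a1²−r_b1²) = 16.256279, √(r_a2²−r_b2²) = 18.538260
base pitch p_b = π·m·cos α = 6.527650
CR = (16.256279 + 18.538260 − 72.501000·sin 18.95900°)/6.527650 = 1.721842
contact ratio ≈ 1.7218

1.7218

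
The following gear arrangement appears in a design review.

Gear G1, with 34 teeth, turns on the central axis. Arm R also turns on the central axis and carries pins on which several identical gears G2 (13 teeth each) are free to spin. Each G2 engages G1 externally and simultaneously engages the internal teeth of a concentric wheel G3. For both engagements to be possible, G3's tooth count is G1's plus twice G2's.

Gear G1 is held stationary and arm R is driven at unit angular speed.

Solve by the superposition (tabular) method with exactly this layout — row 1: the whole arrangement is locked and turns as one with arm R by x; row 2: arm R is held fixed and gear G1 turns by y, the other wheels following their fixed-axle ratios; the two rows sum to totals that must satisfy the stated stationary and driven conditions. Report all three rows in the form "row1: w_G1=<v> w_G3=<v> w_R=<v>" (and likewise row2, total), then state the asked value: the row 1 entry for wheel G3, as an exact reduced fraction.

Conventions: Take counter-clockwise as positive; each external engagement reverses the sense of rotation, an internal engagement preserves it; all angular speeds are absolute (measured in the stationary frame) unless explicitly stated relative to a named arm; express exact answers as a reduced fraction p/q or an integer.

row1: w_G1=1 w_G3=1 w_R=1
row2: w_G1=-1 w_G3=17/30 w_R=0
total: w_G1=0 w_G3=47/30 w_R=1
asked value: 1

topology: planetary set — G1 34T / G2 13T / G3 60T, arm = carrier (Willis)
row 1 — lock + rotate with arm: ω_sun = ω_ring = ω_arm = x
row 2 — arm fixed, fixed-axis ratios: sun y, ring −(34/60)·y, arm 0
boundary: total ω_sun = x + y = 0 and total ω_arm = x = 1  ⇒  y = -1, x = 1
row 2 ring = −(34/60)·(-1) = 17/30
totals (row 1 + row 2): sun 1 + (-1) = 0, ring 1 + 17/30 = 47/30, arm 1 + 0 = 1
asked cell (row1, ring) = 1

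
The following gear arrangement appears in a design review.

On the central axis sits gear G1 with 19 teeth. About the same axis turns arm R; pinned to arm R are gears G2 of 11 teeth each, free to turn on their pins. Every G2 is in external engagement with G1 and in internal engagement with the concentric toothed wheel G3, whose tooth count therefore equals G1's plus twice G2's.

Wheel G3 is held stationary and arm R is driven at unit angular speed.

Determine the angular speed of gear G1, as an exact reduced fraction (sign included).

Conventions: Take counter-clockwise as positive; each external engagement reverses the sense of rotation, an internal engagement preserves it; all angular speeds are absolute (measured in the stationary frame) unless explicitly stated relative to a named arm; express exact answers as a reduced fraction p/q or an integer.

60/19

topology: planetary set — G1 19T / G2 11T / G3 41T, arm = carrier (Willis)
ring teeth: 19 + 2·11 = 41
19(ω_sun−ω_arm) = −41(ω_ring−ω_arm),  ω_ring = 0, ω_arm = 1
ω_sun = 1 − (41/19)(0−1) = 60/19
exact speed ratio = 60/19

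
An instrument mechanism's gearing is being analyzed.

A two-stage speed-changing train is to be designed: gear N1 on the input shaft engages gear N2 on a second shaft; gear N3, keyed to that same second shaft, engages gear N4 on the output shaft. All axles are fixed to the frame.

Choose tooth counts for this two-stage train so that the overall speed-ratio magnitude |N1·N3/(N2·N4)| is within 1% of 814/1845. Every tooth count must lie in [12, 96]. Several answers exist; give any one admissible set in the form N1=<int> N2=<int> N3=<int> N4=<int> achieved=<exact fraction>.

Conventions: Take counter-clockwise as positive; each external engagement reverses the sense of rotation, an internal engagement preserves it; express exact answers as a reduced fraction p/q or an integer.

2-stage fixed-axis compound train for ratio 814/1845
target = 814/1845 in lowest terms: an exact hit needs N1·N3 = k·814 and N2·N4 = k·1845 for one integer k, every count in [12, 96]; additionally prefer no 1:1 stage (N1 ≠ N2, N3 ≠ N4)
k = 1: N1·N3 = 814 = 22·37, N2·N4 = 1845 = 41·45
achieved = 22·37/(41·45) = 814/1845; |achieved − target| = 0 ≤ 407/92250 ✓

N1=22 N2=41 N3=37 N4=45 achieved=814/1845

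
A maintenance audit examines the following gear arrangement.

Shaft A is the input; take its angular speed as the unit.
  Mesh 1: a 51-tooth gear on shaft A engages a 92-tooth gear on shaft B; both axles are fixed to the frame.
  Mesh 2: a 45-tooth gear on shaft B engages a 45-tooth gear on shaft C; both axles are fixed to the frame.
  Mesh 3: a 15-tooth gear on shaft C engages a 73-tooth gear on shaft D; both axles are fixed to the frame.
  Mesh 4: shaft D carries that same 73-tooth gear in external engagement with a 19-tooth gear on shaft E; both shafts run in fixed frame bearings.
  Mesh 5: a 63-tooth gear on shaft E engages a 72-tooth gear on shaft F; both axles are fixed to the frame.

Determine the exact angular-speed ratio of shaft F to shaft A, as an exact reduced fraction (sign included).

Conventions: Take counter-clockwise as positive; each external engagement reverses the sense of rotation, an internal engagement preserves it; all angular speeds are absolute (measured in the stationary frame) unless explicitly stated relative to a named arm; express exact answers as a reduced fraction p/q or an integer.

-5355/13984

class = fixed-axis compound train [5 meshes; 5 ratios multiply, 5 sense flips]
mesh 1 [51T→92T]: running ratio 51/92, sense −
mesh 2 [45T→45T]: running ratio 51/92, sense +
mesh 3 [15T→73T]: running ratio 765/6716, sense −
mesh 4 [73T→19T]: running ratio 765/1748, sense +
mesh 5 [63T→72T]: running ratio 5355/13984, sense −
ω_out/ω_in = -5355/13984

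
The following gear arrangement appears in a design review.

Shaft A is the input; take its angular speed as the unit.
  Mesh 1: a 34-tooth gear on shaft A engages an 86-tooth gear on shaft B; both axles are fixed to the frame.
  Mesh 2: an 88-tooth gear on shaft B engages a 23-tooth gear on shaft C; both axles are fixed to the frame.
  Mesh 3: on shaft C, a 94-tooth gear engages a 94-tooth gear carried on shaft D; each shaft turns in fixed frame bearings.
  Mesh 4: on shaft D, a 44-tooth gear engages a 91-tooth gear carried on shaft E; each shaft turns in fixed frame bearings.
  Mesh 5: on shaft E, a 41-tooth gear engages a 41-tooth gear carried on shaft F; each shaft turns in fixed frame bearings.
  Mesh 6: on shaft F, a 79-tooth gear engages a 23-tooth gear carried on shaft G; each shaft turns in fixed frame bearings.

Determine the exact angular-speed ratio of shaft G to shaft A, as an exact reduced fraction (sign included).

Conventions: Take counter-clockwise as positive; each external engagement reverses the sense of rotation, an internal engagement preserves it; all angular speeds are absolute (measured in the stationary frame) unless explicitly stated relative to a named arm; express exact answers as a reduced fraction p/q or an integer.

5200096/2069977

class = fixed-axis compound train [6 meshes; 6 ratios multiply, 6 sense flips]
mesh 1 [34T→86T]: running ratio 17/43, sense −
mesh 2 [88T→23T]: running ratio 1496/989, sense +
mesh 3 [94T→94T]: running ratio 1496/989, sense −
mesh 4 [44T→91T]: running ratio 65824/89999, sense +
mesh 5 [41T→41T]: running ratio 65824/89999, sense −
mesh 6 [79T→23T]: running ratio 5200096/2069977, sense +
ω_out/ω_in = 5200096/2069977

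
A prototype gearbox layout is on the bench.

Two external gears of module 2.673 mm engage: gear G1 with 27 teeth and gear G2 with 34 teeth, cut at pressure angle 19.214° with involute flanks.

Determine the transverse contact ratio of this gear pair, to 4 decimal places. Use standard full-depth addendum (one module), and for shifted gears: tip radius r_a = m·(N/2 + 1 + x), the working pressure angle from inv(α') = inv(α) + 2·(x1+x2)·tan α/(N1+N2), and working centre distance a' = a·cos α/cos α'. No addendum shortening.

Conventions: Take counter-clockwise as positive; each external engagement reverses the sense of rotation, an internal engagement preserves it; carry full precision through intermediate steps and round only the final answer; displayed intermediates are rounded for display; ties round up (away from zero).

1.6903

recognized (one external pair, fixed centres): single-mesh tooth geometry, m = 2.673, N1 = 27, N2 = 34
base radii: r_b1 = 34.075393, r_b2 = 42.909754
tip radii: r_a1 = 38.758500, r_a2 = 48.114000
no profile shift: α' = α, a' = a
action lengths: √(r_a1²−r_b1²) = 18.468593, √(r_a2²−r_b2²) = 21.764880
base pitch p_b = π·m·cos α = 7.929704
CR = (18.468593 + 21.764880 − 81.526500·sin 19.21400°)/7.929704 = 1.690267
contact ratio ≈ 1.6903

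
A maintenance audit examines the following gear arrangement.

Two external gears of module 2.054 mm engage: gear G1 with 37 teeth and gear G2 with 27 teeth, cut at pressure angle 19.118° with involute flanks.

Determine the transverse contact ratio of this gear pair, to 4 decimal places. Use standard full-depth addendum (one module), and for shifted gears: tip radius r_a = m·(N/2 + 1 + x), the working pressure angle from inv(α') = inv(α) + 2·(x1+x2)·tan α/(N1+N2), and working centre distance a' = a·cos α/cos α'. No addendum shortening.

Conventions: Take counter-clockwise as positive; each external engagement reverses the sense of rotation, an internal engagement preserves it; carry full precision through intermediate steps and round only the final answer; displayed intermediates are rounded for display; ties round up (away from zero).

topology: single-mesh involute geometry — m = 2.054, 37T/27T pair
base radii: r_b1 = 35.903206, r_b2 = 26.199637
tip radii: r_a1 = 40.053000, r_a2 = 29.783000
no profile shift: α' = α, a' = a
action lengths: √(r_a1²−r_b1²) = 17.753947, √(r_a2²−r_b2²) = 14.163549
base pitch p_b = π·m·cos α = 6.096932
CR = (17.753947 + 14.163549 − 65.728000·sin 19.11800°)/6.096932 = 1.704235
contact ratio ≈ 1.7042

1.7042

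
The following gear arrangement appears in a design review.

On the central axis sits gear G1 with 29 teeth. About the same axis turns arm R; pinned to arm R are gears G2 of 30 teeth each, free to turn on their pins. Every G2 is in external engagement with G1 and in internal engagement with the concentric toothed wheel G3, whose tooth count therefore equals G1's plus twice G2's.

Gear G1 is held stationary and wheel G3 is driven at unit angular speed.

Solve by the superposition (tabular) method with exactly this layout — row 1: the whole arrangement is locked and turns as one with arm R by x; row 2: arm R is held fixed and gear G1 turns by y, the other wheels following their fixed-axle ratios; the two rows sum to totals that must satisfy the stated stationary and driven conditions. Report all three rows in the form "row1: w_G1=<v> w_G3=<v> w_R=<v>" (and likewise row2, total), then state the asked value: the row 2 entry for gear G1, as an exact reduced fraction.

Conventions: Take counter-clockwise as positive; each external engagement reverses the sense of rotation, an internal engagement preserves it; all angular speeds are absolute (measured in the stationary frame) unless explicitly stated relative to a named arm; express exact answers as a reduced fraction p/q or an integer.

row1: w_G1=89/118 w_G3=89/118 w_R=89/118
row2: w_G1=-89/118 w_G3=29/118 w_R=0
total: w_G1=0 w_G3=1 w_R=89/118
asked value: -89/118

recognized (axles ride arm R): planetary set, 29/30/89 teeth
row 1 (train locked, turned with arm): all members turn x
row 2 (arm held, sun turns y): ω_ring = −(29/89)·y, ω_arm = 0
boundary: total ω_sun = x + y = 0 and total ω_ring = x − (29/89)·y = 1  ⇒  y = -89/118, x = 89/118
row 2 ring = −(29/89)·(-89/118) = 29/118
totals (row 1 + row 2): sun 89/118 + (-89/118) = 0, ring 89/118 + 29/118 = 1, arm 89/118 + 0 = 89/118
asked cell (row2, sun) = -89/118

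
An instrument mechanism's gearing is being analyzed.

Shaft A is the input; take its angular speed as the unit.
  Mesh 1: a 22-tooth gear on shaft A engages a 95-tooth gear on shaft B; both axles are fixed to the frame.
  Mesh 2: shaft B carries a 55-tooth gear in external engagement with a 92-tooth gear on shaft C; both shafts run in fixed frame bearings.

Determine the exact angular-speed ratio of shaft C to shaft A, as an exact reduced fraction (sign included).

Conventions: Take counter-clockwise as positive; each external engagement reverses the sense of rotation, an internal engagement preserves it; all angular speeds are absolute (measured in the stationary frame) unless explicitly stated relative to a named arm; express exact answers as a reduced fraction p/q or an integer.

121/874

class = fixed-axis compound train [2 meshes; 2 ratios multiply, 2 sense flips]
mesh 1 [22T→95T]: running ratio 22/95, sense −
mesh 2 [55T→92T]: running ratio 121/874, sense +
ω_out/ω_in = 121/874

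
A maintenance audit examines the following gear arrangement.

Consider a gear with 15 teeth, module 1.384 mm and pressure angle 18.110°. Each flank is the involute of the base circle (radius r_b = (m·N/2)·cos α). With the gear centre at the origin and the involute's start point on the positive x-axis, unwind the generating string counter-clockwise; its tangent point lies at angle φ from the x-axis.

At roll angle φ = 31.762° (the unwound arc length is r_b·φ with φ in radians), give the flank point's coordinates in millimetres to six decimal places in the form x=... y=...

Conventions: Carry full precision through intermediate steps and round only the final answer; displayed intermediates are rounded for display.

topology: single-mesh involute geometry — m = 1.384, N = 15
pitch radius r_p = m·N/2 = 1.384·15/2 = 10.380000
base radius r_b = r_p·cos α = 10.380000·cos 18.110° = 9.865790
roll angle φ = 31.762° = 0.55435148 rad
x = r_b·(cos φ + φ·sin φ) = 11.267208
y = r_b·(sin φ − φ·cos φ) = 0.543202

x=11.267208 y=0.543202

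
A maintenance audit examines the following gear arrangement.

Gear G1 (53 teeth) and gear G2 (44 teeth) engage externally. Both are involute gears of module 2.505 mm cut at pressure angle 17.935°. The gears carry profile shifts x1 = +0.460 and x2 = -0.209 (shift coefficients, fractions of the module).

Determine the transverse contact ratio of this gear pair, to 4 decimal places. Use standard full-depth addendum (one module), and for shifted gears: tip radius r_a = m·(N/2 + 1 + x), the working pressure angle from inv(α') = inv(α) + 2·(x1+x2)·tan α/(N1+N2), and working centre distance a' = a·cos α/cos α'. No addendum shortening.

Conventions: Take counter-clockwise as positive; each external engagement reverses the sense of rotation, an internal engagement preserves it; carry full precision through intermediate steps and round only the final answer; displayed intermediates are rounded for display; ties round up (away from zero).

topology: single-mesh involute geometry — m = 2.505, 53T/44T pair
base radii: r_b1 = 63.156740, r_b2 = 52.432011
tip radii: r_a1 = 70.039800, r_a2 = 57.091455
inv(α') = inv(17.935°) + 2·(+0.460-0.209)·tan α/(53+44) = 0.01231618  ⇒  α' = 18.80510°
a' = a·cos α / cos α' = 121.4925·cos 17.935°/cos 18.80510° = 122.106736
action lengths: √(r_a1²−r_b1²) = 30.278701, √(r_a2²−r_b2²) = 22.590230
base pitch p_b = π·m·cos α = 7.487274
CR = (30.278701 + 22.590230 − 122.106736·sin 18.80510°)/7.487274 = 1.804107
contact ratio ≈ 1.8041

1.8041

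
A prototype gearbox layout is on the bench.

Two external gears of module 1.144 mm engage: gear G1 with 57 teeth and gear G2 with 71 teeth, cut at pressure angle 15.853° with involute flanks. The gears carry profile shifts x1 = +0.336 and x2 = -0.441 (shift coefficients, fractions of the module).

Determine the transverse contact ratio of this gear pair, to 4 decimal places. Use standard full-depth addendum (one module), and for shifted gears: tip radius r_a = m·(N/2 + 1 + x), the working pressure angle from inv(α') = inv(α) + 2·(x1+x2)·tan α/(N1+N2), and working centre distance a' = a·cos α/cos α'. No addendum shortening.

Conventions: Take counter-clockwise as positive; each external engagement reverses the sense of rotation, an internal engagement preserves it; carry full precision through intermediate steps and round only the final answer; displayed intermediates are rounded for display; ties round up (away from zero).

single-mesh involute tooth geometry (57T engaging 71T at module 1.144)
base radii: r_b1 = 31.363930, r_b2 = 39.067352
tip radii: r_a1 = 34.132384, r_a2 = 41.251496
inv(α') = inv(15.853°) + 2·(+0.336-0.441)·tan α/(57+71) = 0.00681790  ⇒  α' = 15.51443°
a' = a·cos α / cos α' = 73.2160·cos 15.853°/cos 15.51443° = 73.094622
action lengths: √(r_a1²−r_b1²) = 13.465642, √(r_a2²−r_b2²) = 13.244922
base pitch p_b = π·m·cos α = 3.457287
CR = (13.465642 + 13.244922 − 73.094622·sin 15.51443°)/3.457287 = 2.070739
contact ratio ≈ 2.0707

2.0707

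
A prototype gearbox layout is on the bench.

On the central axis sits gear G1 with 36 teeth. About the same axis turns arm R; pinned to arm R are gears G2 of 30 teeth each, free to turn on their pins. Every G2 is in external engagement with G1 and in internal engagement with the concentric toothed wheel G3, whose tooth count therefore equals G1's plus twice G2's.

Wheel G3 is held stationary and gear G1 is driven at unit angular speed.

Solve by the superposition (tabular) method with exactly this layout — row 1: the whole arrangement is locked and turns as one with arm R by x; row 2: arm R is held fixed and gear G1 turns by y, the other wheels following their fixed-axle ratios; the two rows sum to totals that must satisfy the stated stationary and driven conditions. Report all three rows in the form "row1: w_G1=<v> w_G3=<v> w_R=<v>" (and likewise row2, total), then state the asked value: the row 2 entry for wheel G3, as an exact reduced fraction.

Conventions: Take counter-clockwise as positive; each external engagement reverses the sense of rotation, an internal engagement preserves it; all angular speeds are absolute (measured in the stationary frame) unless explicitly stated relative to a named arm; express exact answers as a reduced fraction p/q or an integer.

recognized (axles ride arm R): planetary set, 36/30/96 teeth
row 1: whole set turns with the arm by x
superposition row 2 [arm held]: sun y, ring −(36/96)·y, arm 0
boundary: total ω_ring = x − (36/96)·y = 0 and total ω_sun = x + y = 1  ⇒  y = 8/11, x = 3/11
row 2 ring = −(36/96)·8/11 = -3/11
totals (row 1 + row 2): sun 3/11 + 8/11 = 1, ring 3/11 + (-3/11) = 0, arm 3/11 + 0 = 3/11
asked cell (row2, ring) = -3/11

row1: w_G1=3/11 w_G3=3/11 w_R=3/11
row2: w_G1=8/11 w_G3=-3/11 w_R=0
total: w_G1=1 w_G3=0 w_R=3/11
asked value: -3/11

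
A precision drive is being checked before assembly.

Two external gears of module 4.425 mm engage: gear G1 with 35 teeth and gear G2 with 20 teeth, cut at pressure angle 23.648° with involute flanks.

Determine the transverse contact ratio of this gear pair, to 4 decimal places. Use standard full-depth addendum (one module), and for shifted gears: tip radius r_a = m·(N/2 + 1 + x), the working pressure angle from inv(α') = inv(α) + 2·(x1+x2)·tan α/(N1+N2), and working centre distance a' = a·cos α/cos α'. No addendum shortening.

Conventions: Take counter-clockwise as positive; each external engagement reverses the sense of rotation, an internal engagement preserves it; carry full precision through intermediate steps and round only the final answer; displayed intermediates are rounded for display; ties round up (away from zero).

class = single-mesh tooth geometry [involute pair 35T × 20T, m = 4.425]
base radii: r_b1 = 70.934842, r_b2 = 40.534195
tip radii: r_a1 = 81.862500, r_a2 = 48.675000
no profile shift: α' = α, a' = a
action lengths: √(r_a1²−r_b1²) = 40.862172, √(r_a2²−r_b2²) = 26.948741
base pitch p_b = π·m·cos α = 12.734193
CR = (40.862172 + 26.948741 − 121.687500·sin 23.64800°)/12.734193 = 1.492049
contact ratio ≈ 1.4920

1.4920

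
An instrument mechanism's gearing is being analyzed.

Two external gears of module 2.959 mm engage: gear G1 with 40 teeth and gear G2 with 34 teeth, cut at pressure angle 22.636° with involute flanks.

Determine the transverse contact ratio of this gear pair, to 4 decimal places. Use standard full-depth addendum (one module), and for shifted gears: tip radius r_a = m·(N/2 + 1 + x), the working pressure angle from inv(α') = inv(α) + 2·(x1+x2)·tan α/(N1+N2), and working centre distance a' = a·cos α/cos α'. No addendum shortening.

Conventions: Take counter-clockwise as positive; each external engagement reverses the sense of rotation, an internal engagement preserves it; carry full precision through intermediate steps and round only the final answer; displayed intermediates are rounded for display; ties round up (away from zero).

single-mesh involute tooth geometry (40T engaging 34T at module 2.959)
base radii: r_b1 = 54.621280, r_b2 = 46.428088
tip radii: r_a1 = 62.139000, r_a2 = 53.262000
no profile shift: α' = α, a' = a
action lengths: √(r_a1²−r_b1²) = 29.627201, √(r_a2²−r_b2²) = 26.101212
base pitch p_b = π·m·cos α = 8.579891
CR = (29.627201 + 26.101212 − 109.483000·sin 22.63600°)/8.579891 = 1.584066
contact ratio ≈ 1.5841

1.5841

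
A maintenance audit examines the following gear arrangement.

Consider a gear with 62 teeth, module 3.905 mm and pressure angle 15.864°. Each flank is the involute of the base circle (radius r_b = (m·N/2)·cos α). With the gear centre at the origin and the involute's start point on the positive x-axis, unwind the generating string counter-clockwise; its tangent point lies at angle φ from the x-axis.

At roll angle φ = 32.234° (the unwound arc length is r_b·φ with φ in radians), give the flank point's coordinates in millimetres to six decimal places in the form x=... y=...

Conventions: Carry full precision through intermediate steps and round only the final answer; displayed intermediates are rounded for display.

single-mesh involute tooth geometry (62T wheel at module 3.905)
pitch radius r_p = m·N/2 = 3.905·62/2 = 121.055000
base radius r_b = r_p·cos α = 121.055000·cos 15.864° = 116.444409
roll angle φ = 32.234° = 0.56258943 rad
x = r_b·(cos φ + φ·sin φ) = 133.439448
y = r_b·(sin φ − φ·cos φ) = 6.695201

x=133.439448 y=6.695201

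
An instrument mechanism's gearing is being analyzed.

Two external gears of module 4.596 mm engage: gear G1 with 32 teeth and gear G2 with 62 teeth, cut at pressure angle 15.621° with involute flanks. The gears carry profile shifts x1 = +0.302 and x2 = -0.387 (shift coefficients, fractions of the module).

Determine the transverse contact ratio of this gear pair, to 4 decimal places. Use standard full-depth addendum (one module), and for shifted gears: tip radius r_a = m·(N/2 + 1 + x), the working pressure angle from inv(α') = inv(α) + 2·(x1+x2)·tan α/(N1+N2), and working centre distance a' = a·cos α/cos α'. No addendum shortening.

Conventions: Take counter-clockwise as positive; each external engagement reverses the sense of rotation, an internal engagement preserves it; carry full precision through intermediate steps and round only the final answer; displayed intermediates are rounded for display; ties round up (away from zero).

single-mesh involute tooth geometry (32T engaging 62T at module 4.596)
base radii: r_b1 = 70.819870, r_b2 = 137.213498
tip radii: r_a1 = 79.519992, r_a2 = 145.293348
inv(α') = inv(15.621°) + 2·(+0.302-0.387)·tan α/(32+62) = 0.00645661  ⇒  α' = 15.24076°
a' = a·cos α / cos α' = 216.0120·cos 15.621°/cos 15.24076° = 215.616667
action lengths: √(r_a1²−r_b1²) = 36.165939, √(r_a2²−r_b2²) = 47.776700
base pitch p_b = π·m·cos α = 13.905449
CR = (36.165939 + 47.776700 − 215.616667·sin 15.24076°)/13.905449 = 1.960545
contact ratio ≈ 1.9605

1.9605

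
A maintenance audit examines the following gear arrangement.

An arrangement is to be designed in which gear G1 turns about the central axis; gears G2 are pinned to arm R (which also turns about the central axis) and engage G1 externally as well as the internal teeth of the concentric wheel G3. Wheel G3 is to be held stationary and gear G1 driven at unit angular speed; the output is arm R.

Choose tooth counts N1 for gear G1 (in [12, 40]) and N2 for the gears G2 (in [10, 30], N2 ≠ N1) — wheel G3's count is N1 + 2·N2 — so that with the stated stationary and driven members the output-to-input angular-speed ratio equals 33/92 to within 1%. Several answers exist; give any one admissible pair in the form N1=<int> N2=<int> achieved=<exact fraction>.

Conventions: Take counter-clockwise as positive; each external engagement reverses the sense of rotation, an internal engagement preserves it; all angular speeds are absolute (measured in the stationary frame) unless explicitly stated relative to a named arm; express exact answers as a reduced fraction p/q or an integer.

N1=33 N2=13 achieved=33/92

planetary set to be sized for 33/92 (Willis relation)
Willis with ω_ring = 0: ω_arm/ω_sun = N1/(N1+N3); set equal to 33/92  ⇒  N3/N1 = 1/(33/92) − 1 = 59/33
N3 = N1 + 2·N2  ⇒  N2/N1 = (N3/N1 − 1)/2 = (59/33 − 1)/2 = 13/33
smallest multiple with N1 ≥ 12 and N2 ≥ 10: k = 1  ⇒  N1 = 1·33 = 33, N2 = 1·13 = 13 (N1 ≤ 40, N2 ≤ 30, N2 ≠ N1 ✓), N3 = 33 + 2·13 = 59
check: N1/(N1+N3) with N1 = 33, N3 = 59 gives 33/92; |achieved − target| = 0 ≤ 33/9200 ✓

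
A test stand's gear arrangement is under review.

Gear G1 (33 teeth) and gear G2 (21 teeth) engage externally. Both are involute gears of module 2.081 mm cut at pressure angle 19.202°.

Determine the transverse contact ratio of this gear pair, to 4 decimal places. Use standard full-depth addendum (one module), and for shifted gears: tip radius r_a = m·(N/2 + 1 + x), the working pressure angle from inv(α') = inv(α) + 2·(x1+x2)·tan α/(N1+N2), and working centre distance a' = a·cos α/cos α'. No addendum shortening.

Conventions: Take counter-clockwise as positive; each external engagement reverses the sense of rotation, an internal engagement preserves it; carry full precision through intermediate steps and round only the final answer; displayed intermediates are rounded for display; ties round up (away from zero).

class = single-mesh tooth geometry [involute pair 33T × 21T, m = 2.081]
base radii: r_b1 = 32.426185, r_b2 = 20.634845
tip radii: r_a1 = 36.417500, r_a2 = 23.931500
no profile shift: α' = α, a' = a
action lengths: √(r_a1²−r_b1²) = 16.576394, √(r_a2²−r_b2²) = 12.121050
base pitch p_b = π·m·cos α = 6.173931
CR = (16.576394 + 12.121050 − 56.187000·sin 19.20200°)/6.173931 = 1.654952
contact ratio ≈ 1.6550

1.6550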